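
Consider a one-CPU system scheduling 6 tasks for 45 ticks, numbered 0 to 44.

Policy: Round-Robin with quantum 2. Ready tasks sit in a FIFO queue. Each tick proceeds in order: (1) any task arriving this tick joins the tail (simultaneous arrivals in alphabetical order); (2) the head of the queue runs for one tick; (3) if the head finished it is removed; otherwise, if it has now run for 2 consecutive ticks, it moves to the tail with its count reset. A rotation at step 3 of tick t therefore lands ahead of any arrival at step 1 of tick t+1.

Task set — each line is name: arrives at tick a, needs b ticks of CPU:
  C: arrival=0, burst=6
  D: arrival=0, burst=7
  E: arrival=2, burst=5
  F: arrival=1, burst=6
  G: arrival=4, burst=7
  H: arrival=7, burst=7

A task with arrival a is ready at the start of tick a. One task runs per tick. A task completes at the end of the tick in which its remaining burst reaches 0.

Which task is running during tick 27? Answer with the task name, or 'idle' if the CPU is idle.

running at tick 27 = F

t=0: queue=[C,D] q_used=0 → run C
t=1: queue=[C,D,F] q_used=1 → run C
t=2: queue=[D,F,C,E] q_used=0 → run D
t=3: queue=[D,F,C,E] q_used=1 → run D
t=4: queue=[F,C,E,D,G] q_used=0 → run F
t=5: queue=[F,C,E,D,G] q_used=1 → run F
t=6: queue=[C,E,D,G,F] q_used=0 → run C
t=7: queue=[C,E,D,G,F,H] q_used=1 → run C
t=8: queue=[E,D,G,F,H,C] q_used=0 → run E
t=9: queue=[E,D,G,F,H,C] q_used=1 → run E
t=10: queue=[D,G,F,H,C,E] q_used=0 → run D
t=11: queue=[D,G,F,H,C,E] q_used=1 → run D
t=12: queue=[G,F,H,C,E,D] q_used=0 → run G
t=13: queue=[G,F,H,C,E,D] q_used=1 → run G
t=14: queue=[F,H,C,E,D,G] q_used=0 → run F
t=15: queue=[F,H,C,E,D,G] q_used=1 → run F
t=16: queue=[H,C,E,D,G,F] q_used=0 → run H
t=17: queue=[H,C,E,D,G,F] q_used=1 → run H
t=18: queue=[C,E,D,G,F,H] q_used=0 → run C
t=19: queue=[C,E,D,G,F,H] q_used=1 → run C
t=20: queue=[E,D,G,F,H] q_used=0 → run E
t=21: queue=[E,D,G,F,H] q_used=1 → run E
t=22: queue=[D,G,F,H,E] q_used=0 → run D
t=23: queue=[D,G,F,H,E] q_used=1 → run D
t=24: queue=[G,F,H,E,D] q_used=0 → run G
t=25: queue=[G,F,H,E,D] q_used=1 → run G
t=26: queue=[F,H,E,D,G] q_used=0 → run F
t=27: queue=[F,H,E,D,G] q_used=1 → run F
t=28: queue=[H,E,D,G] q_used=0 → run H
t=29: queue=[H,E,D,G] q_used=1 → run H
t=30: queue=[E,D,G,H] q_used=0 → run E
t=31: queue=[D,G,H] q_used=0 → run D
t=32: queue=[G,H] q_used=0 → run G
t=33: queue=[G,H] q_used=1 → run G
t=34: queue=[H,G] q_used=0 → run H
t=35: queue=[H,G] q_used=1 → run H
t=36: queue=[G,H] q_used=0 → run G
t=37: queue=[H] q_used=0 → run H
t=38: (idle)
t=39: (idle)
t=40: (idle)
t=41: (idle)
t=42: (idle)
t=43: (idle)
t=44: (idle)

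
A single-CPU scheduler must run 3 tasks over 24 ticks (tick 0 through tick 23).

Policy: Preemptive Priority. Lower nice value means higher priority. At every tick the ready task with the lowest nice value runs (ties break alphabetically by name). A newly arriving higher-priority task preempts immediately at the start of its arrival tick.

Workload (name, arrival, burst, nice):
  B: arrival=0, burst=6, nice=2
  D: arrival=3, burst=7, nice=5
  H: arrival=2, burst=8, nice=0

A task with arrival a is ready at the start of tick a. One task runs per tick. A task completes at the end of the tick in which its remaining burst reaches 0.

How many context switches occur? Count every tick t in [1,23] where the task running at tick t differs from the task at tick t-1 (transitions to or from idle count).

context switches = 4

t=0: ready={B} → run B
t=1: ready={B} → run B
t=2: ready={B,H} → run H
t=3: ready={B,D,H} → run H
t=4: ready={B,D,H} → run H
t=5: ready={B,D,H} → run H
t=6: ready={B,D,H} → run H
t=7: ready={B,D,H} → run H
t=8: ready={B,D,H} → run H
t=9: ready={B,D,H} → run H
t=10: ready={B,D} → run B
t=11: ready={B,D} → run B
t=12: ready={B,D} → run B
t=13: ready={B,D} → run B
t=14: ready={D} → run D
t=15: ready={D} → run D
t=16: ready={D} → run D
t=17: ready={D} → run D
t=18: ready={D} → run D
t=19: ready={D} → run D
t=20: ready={D} → run D
t=21: (idle)
t=22: (idle)
t=23: (idle)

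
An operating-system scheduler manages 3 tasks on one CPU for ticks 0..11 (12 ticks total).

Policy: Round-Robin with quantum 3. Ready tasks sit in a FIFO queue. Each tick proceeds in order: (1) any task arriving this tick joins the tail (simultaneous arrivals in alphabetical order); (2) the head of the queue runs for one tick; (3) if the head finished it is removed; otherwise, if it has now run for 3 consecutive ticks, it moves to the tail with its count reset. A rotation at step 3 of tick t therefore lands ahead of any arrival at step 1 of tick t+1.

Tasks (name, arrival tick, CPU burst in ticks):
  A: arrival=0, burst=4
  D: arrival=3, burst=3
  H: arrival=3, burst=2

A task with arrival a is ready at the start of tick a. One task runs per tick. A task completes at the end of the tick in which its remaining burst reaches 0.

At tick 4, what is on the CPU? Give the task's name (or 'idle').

running at tick 4 = D

t=0: queue=[A] q_used=0 → run A
t=1: queue=[A] q_used=1 → run A
t=2: queue=[A] q_used=2 → run A
t=3: queue=[A,D,H] q_used=0 → run A
t=4: queue=[D,H] q_used=0 → run D
t=5: queue=[D,H] q_used=1 → run D
t=6: queue=[D,H] q_used=2 → run D
t=7: queue=[H] q_used=0 → run H
t=8: queue=[H] q_used=1 → run H
t=9: (idle)
t=10: (idle)
t=11: (idle)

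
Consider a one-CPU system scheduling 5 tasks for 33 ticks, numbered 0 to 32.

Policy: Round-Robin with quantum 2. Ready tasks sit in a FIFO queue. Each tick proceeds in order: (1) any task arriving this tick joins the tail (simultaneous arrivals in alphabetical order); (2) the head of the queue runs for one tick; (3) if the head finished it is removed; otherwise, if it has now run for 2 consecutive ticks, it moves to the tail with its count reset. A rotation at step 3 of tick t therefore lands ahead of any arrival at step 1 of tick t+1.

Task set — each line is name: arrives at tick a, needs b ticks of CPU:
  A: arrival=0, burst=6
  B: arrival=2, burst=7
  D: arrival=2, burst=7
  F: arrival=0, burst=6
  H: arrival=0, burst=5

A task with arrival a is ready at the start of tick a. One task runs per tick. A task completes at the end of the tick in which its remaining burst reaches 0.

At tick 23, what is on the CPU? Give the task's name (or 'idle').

t=0: queue=[A,F,H] q_used=0 → run A
t=1: queue=[A,F,H] q_used=1 → run A
t=2: queue=[F,H,A,B,D] q_used=0 → run F
t=3: queue=[F,H,A,B,D] q_used=1 → run F
t=4: queue=[H,A,B,D,F] q_used=0 → run H
t=5: queue=[H,A,B,D,F] q_used=1 → run H
t=6: queue=[A,B,D,F,H] q_used=0 → run A
t=7: queue=[A,B,D,F,H] q_used=1 → run A
t=8: queue=[B,D,F,H,A] q_used=0 → run B
t=9: queue=[B,D,F,H,A] q_used=1 → run B
t=10: queue=[D,F,H,A,B] q_used=0 → run D
t=11: queue=[D,F,H,A,B] q_used=1 → run D
t=12: queue=[F,H,A,B,D] q_used=0 → run F
t=13: queue=[F,H,A,B,D] q_used=1 → run F
t=14: queue=[H,A,B,D,F] q_used=0 → run H
t=15: queue=[H,A,B,D,F] q_used=1 → run H
t=16: queue=[A,B,D,F,H] q_used=0 → run A
t=17: queue=[A,B,D,F,H] q_used=1 → run A
t=18: queue=[B,D,F,H] q_used=0 → run B
t=19: queue=[B,D,F,H] q_used=1 → run B
t=20: queue=[D,F,H,B] q_used=0 → run D
t=21: queue=[D,F,H,B] q_used=1 → run D
t=22: queue=[F,H,B,D] q_used=0 → run F
t=23: queue=[F,H,B,D] q_used=1 → run F
t=24: queue=[H,B,D] q_used=0 → run H
t=25: queue=[B,D] q_used=0 → run B
t=26: queue=[B,D] q_used=1 → run B
t=27: queue=[D,B] q_used=0 → run D
t=28: queue=[D,B] q_used=1 → run D
t=29: queue=[B,D] q_used=0 → run B
t=30: queue=[D] q_used=0 → run D
t=31: (idle)
t=32: (idle)

running at tick 23 = F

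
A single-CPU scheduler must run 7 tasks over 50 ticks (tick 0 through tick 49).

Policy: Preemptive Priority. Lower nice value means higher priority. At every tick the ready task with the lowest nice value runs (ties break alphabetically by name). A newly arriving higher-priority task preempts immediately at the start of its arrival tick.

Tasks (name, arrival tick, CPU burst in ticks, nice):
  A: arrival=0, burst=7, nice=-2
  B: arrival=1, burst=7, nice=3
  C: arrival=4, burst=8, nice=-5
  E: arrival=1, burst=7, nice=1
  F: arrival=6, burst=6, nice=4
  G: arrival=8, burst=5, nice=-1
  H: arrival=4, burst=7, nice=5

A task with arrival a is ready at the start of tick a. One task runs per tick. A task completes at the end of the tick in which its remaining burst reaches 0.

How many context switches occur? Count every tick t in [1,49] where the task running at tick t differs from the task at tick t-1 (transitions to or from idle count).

context switches = 8

t=0: ready={A} → run A
t=1: ready={A,B,E} → run A
t=2: ready={A,B,E} → run A
t=3: ready={A,B,E} → run A
t=4: ready={A,B,C,E,H} → run C
t=5: ready={A,B,C,E,H} → run C
t=6: ready={A,B,C,E,F,H} → run C
t=7: ready={A,B,C,E,F,H} → run C
t=8: ready={A,B,C,E,F,G,H} → run C
t=9: ready={A,B,C,E,F,G,H} → run C
t=10: ready={A,B,C,E,F,G,H} → run C
t=11: ready={A,B,C,E,F,G,H} → run C
t=12: ready={A,B,E,F,G,H} → run A
t=13: ready={A,B,E,F,G,H} → run A
t=14: ready={A,B,E,F,G,H} → run A
t=15: ready={B,E,F,G,H} → run G
t=16: ready={B,E,F,G,H} → run G
t=17: ready={B,E,F,G,H} → run G
t=18: ready={B,E,F,G,H} → run G
t=19: ready={B,E,F,G,H} → run G
t=20: ready={B,E,F,H} → run E
t=21: ready={B,E,F,H} → run E
t=22: ready={B,E,F,H} → run E
t=23: ready={B,E,F,H} → run E
t=24: ready={B,E,F,H} → run E
t=25: ready={B,E,F,H} → run E
t=26: ready={B,E,F,H} → run E
t=27: ready={B,F,H} → run B
t=28: ready={B,F,H} → run B
t=29: ready={B,F,H} → run B
t=30: ready={B,F,H} → run B
t=31: ready={B,F,H} → run B
t=32: ready={B,F,H} → run B
t=33: ready={B,F,H} → run B
t=34: ready={F,H} → run F
t=35: ready={F,H} → run F
t=36: ready={F,H} → run F
t=37: ready={F,H} → run F
t=38: ready={F,H} → run F
t=39: ready={F,H} → run F
t=40: ready={H} → run H
t=41: ready={H} → run H
t=42: ready={H} → run H
t=43: ready={H} → run H
t=44: ready={H} → run H
t=45: ready={H} → run H
t=46: ready={H} → run H
t=47: (idle)
t=48: (idle)
t=49: (idle)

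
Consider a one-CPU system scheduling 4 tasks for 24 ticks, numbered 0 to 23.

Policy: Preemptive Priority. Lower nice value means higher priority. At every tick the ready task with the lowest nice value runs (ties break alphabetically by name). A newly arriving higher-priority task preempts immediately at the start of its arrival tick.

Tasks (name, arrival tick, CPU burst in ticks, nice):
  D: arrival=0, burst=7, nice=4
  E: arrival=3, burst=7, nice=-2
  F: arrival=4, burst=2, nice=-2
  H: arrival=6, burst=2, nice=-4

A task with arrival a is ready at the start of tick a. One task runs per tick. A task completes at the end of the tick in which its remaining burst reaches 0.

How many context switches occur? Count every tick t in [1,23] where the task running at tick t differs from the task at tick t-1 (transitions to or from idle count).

t=0: ready={D} → run D
t=1: ready={D} → run D
t=2: ready={D} → run D
t=3: ready={D,E} → run E
t=4: ready={D,E,F} → run E
t=5: ready={D,E,F} → run E
t=6: ready={D,E,F,H} → run H
t=7: ready={D,E,F,H} → run H
t=8: ready={D,E,F} → run E
t=9: ready={D,E,F} → run E
t=10: ready={D,E,F} → run E
t=11: ready={D,E,F} → run E
t=12: ready={D,F} → run F
t=13: ready={D,F} → run F
t=14: ready={D} → run D
t=15: ready={D} → run D
t=16: ready={D} → run D
t=17: ready={D} → run D
t=18: (idle)
t=19: (idle)
t=20: (idle)
t=21: (idle)
t=22: (idle)
t=23: (idle)

context switches = 6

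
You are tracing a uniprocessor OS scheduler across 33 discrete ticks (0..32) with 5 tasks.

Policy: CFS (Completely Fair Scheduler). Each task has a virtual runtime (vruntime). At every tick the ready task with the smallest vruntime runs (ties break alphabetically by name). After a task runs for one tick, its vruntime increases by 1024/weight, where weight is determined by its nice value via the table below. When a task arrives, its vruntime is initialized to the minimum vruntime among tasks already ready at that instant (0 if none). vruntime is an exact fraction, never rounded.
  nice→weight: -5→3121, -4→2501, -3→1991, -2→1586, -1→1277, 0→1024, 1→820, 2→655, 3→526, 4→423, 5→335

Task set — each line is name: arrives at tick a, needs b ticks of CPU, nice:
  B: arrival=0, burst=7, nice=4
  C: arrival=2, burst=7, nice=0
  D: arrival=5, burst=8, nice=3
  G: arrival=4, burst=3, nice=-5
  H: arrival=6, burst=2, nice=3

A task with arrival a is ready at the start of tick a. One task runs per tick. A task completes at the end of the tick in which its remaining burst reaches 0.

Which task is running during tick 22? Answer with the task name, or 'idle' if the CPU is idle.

t=0: vr[B=0] → run B
t=1: vr[B=1024/423] → run B
t=2: vr[B=2048/423 C=2048/423] → run B
t=3: vr[B=1024/141 C=2048/423] → run C
t=4: vr[B=1024/141 C=2471/423 G=2471/423] → run C
t=5: vr[B=1024/141 C=2894/423 D=2471/423 G=2471/423] → run D
t=6: vr[B=1024/141 C=2894/423 D=866449/111249 G=2471/423 H=2471/423] → run G
t=7: vr[B=1024/141 C=2894/423 D=866449/111249 G=8145143/1320183 H=2471/423] → run H
t=8: vr[B=1024/141 C=2894/423 D=866449/111249 G=8145143/1320183 H=866449/111249] → run G
t=9: vr[B=1024/141 C=2894/423 D=866449/111249 G=8578295/1320183 H=866449/111249] → run G
t=10: vr[B=1024/141 C=2894/423 D=866449/111249 H=866449/111249] → run C
t=11: vr[B=1024/141 C=3317/423 D=866449/111249 H=866449/111249] → run B
t=12: vr[B=4096/423 C=3317/423 D=866449/111249 H=866449/111249] → run D
t=13: vr[B=4096/423 C=3317/423 D=1083025/111249 H=866449/111249] → run H
t=14: vr[B=4096/423 C=3317/423 D=1083025/111249] → run C
t=15: vr[B=4096/423 C=3740/423 D=1083025/111249] → run C
t=16: vr[B=4096/423 C=4163/423 D=1083025/111249] → run B
t=17: vr[B=5120/423 C=4163/423 D=1083025/111249] → run D
t=18: vr[B=5120/423 C=4163/423 D=1299601/111249] → run C
t=19: vr[B=5120/423 C=4586/423 D=1299601/111249] → run C
t=20: vr[B=5120/423 D=1299601/111249] → run D
t=21: vr[B=5120/423 D=1516177/111249] → run B
t=22: vr[B=2048/141 D=1516177/111249] → run D
t=23: vr[B=2048/141 D=1732753/111249] → run B
t=24: vr[D=1732753/111249] → run D
t=25: vr[D=1949329/111249] → run D
t=26: vr[D=2165905/111249] → run D
t=27: (idle)
t=28: (idle)
t=29: (idle)
t=30: (idle)
t=31: (idle)
t=32: (idle)

running at tick 22 = D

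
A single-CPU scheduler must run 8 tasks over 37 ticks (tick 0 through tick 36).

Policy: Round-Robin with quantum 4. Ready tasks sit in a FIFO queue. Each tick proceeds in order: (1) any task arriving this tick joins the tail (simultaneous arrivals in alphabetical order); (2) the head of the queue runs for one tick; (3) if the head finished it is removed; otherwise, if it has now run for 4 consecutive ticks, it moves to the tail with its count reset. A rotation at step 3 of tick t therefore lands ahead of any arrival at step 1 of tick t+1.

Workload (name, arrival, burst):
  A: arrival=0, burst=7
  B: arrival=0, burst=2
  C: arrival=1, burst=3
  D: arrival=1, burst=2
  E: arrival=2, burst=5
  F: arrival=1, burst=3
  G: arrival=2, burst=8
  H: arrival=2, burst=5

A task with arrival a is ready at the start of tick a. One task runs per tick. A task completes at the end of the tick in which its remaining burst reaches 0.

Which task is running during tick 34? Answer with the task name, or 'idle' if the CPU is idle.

t=0: queue=[A,B] q_used=0 → run A
t=1: queue=[A,B,C,D,F] q_used=1 → run A
t=2: queue=[A,B,C,D,F,E,G,H] q_used=2 → run A
t=3: queue=[A,B,C,D,F,E,G,H] q_used=3 → run A
t=4: queue=[B,C,D,F,E,G,H,A] q_used=0 → run B
t=5: queue=[B,C,D,F,E,G,H,A] q_used=1 → run B
t=6: queue=[C,D,F,E,G,H,A] q_used=0 → run C
t=7: queue=[C,D,F,E,G,H,A] q_used=1 → run C
t=8: queue=[C,D,F,E,G,H,A] q_used=2 → run C
t=9: queue=[D,F,E,G,H,A] q_used=0 → run D
t=10: queue=[D,F,E,G,H,A] q_used=1 → run D
t=11: queue=[F,E,G,H,A] q_used=0 → run F
t=12: queue=[F,E,G,H,A] q_used=1 → run F
t=13: queue=[F,E,G,H,A] q_used=2 → run F
t=14: queue=[E,G,H,A] q_used=0 → run E
t=15: queue=[E,G,H,A] q_used=1 → run E
t=16: queue=[E,G,H,A] q_used=2 → run E
t=17: queue=[E,G,H,A] q_used=3 → run E
t=18: queue=[G,H,A,E] q_used=0 → run G
t=19: queue=[G,H,A,E] q_used=1 → run G
t=20: queue=[G,H,A,E] q_used=2 → run G
t=21: queue=[G,H,A,E] q_used=3 → run G
t=22: queue=[H,A,E,G] q_used=0 → run H
t=23: queue=[H,A,E,G] q_used=1 → run H
t=24: queue=[H,A,E,G] q_used=2 → run H
t=25: queue=[H,A,E,G] q_used=3 → run H
t=26: queue=[A,E,G,H] q_used=0 → run A
t=27: queue=[A,E,G,H] q_used=1 → run A
t=28: queue=[A,E,G,H] q_used=2 → run A
t=29: queue=[E,G,H] q_used=0 → run E
t=30: queue=[G,H] q_used=0 → run G
t=31: queue=[G,H] q_used=1 → run G
t=32: queue=[G,H] q_used=2 → run G
t=33: queue=[G,H] q_used=3 → run G
t=34: queue=[H] q_used=0 → run H
t=35: (idle)
t=36: (idle)

running at tick 34 = H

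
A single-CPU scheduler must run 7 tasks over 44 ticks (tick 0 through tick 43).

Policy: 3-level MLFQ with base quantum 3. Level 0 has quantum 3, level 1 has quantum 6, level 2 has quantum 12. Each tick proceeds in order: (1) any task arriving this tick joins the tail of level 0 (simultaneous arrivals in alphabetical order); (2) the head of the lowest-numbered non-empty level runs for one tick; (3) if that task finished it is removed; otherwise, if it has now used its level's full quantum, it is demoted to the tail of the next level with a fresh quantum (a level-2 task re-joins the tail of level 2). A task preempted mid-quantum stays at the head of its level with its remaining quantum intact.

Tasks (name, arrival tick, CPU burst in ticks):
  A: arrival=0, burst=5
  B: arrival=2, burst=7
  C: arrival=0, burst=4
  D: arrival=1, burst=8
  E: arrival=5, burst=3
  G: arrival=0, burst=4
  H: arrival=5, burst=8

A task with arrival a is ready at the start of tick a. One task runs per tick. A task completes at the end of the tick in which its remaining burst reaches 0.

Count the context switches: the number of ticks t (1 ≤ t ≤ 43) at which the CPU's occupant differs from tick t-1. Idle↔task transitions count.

t=0: L0/L1/L2 = ACG/-/- → run A
t=1: L0/L1/L2 = ACGD/-/- → run A
t=2: L0/L1/L2 = ACGDB/-/- → run A
t=3: L0/L1/L2 = CGDB/A/- → run C
t=4: L0/L1/L2 = CGDB/A/- → run C
t=5: L0/L1/L2 = CGDBEH/A/- → run C
t=6: L0/L1/L2 = GDBEH/AC/- → run G
t=7: L0/L1/L2 = GDBEH/AC/- → run G
t=8: L0/L1/L2 = GDBEH/AC/- → run G
t=9: L0/L1/L2 = DBEH/ACG/- → run D
t=10: L0/L1/L2 = DBEH/ACG/- → run D
t=11: L0/L1/L2 = DBEH/ACG/- → run D
t=12: L0/L1/L2 = BEH/ACGD/- → run B
t=13: L0/L1/L2 = BEH/ACGD/- → run B
t=14: L0/L1/L2 = BEH/ACGD/- → run B
t=15: L0/L1/L2 = EH/ACGDB/- → run E
t=16: L0/L1/L2 = EH/ACGDB/- → run E
t=17: L0/L1/L2 = EH/ACGDB/- → run E
t=18: L0/L1/L2 = H/ACGDB/- → run H
t=19: L0/L1/L2 = H/ACGDB/- → run H
t=20: L0/L1/L2 = H/ACGDB/- → run H
t=21: L0/L1/L2 = -/ACGDBH/- → run A
t=22: L0/L1/L2 = -/ACGDBH/- → run A
t=23: L0/L1/L2 = -/CGDBH/- → run C
t=24: L0/L1/L2 = -/GDBH/- → run G
t=25: L0/L1/L2 = -/DBH/- → run D
t=26: L0/L1/L2 = -/DBH/- → run D
t=27: L0/L1/L2 = -/DBH/- → run D
t=28: L0/L1/L2 = -/DBH/- → run D
t=29: L0/L1/L2 = -/DBH/- → run D
t=30: L0/L1/L2 = -/BH/- → run B
t=31: L0/L1/L2 = -/BH/- → run B
t=32: L0/L1/L2 = -/BH/- → run B
t=33: L0/L1/L2 = -/BH/- → run B
t=34: L0/L1/L2 = -/H/- → run H
t=35: L0/L1/L2 = -/H/- → run H
t=36: L0/L1/L2 = -/H/- → run H
t=37: L0/L1/L2 = -/H/- → run H
t=38: L0/L1/L2 = -/H/- → run H
t=39: (idle)
t=40: (idle)
t=41: (idle)
t=42: (idle)
t=43: (idle)

context switches = 13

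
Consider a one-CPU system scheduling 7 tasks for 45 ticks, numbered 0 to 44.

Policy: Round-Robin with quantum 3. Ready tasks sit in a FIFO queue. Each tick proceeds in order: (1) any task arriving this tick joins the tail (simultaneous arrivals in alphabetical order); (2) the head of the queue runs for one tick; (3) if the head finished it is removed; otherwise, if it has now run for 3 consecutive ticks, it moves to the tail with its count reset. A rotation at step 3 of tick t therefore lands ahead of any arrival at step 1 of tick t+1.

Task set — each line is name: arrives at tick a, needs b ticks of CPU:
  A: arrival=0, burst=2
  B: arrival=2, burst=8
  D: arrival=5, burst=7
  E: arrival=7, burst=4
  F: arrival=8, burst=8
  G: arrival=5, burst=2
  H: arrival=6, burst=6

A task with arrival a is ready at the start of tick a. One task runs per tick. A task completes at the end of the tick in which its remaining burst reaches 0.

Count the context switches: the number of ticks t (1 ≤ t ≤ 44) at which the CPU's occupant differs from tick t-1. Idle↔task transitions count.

t=0: queue=[A] q_used=0 → run A
t=1: queue=[A] q_used=1 → run A
t=2: queue=[B] q_used=0 → run B
t=3: queue=[B] q_used=1 → run B
t=4: queue=[B] q_used=2 → run B
t=5: queue=[B,D,G] q_used=0 → run B
t=6: queue=[B,D,G,H] q_used=1 → run B
t=7: queue=[B,D,G,H,E] q_used=2 → run B
t=8: queue=[D,G,H,E,B,F] q_used=0 → run D
t=9: queue=[D,G,H,E,B,F] q_used=1 → run D
t=10: queue=[D,G,H,E,B,F] q_used=2 → run D
t=11: queue=[G,H,E,B,F,D] q_used=0 → run G
t=12: queue=[G,H,E,B,F,D] q_used=1 → run G
t=13: queue=[H,E,B,F,D] q_used=0 → run H
t=14: queue=[H,E,B,F,D] q_used=1 → run H
t=15: queue=[H,E,B,F,D] q_used=2 → run H
t=16: queue=[E,B,F,D,H] q_used=0 → run E
t=17: queue=[E,B,F,D,H] q_used=1 → run E
t=18: queue=[E,B,F,D,H] q_used=2 → run E
t=19: queue=[B,F,D,H,E] q_used=0 → run B
t=20: queue=[B,F,D,H,E] q_used=1 → run B
t=21: queue=[F,D,H,E] q_used=0 → run F
t=22: queue=[F,D,H,E] q_used=1 → run F
t=23: queue=[F,D,H,E] q_used=2 → run F
t=24: queue=[D,H,E,F] q_used=0 → run D
t=25: queue=[D,H,E,F] q_used=1 → run D
t=26: queue=[D,H,E,F] q_used=2 → run D
t=27: queue=[H,E,F,D] q_used=0 → run H
t=28: queue=[H,E,F,D] q_used=1 → run H
t=29: queue=[H,E,F,D] q_used=2 → run H
t=30: queue=[E,F,D] q_used=0 → run E
t=31: queue=[F,D] q_used=0 → run F
t=32: queue=[F,D] q_used=1 → run F
t=33: queue=[F,D] q_used=2 → run F
t=34: queue=[D,F] q_used=0 → run D
t=35: queue=[F] q_used=0 → run F
t=36: queue=[F] q_used=1 → run F
t=37: (idle)
t=38: (idle)
t=39: (idle)
t=40: (idle)
t=41: (idle)
t=42: (idle)
t=43: (idle)
t=44: (idle)

context switches = 14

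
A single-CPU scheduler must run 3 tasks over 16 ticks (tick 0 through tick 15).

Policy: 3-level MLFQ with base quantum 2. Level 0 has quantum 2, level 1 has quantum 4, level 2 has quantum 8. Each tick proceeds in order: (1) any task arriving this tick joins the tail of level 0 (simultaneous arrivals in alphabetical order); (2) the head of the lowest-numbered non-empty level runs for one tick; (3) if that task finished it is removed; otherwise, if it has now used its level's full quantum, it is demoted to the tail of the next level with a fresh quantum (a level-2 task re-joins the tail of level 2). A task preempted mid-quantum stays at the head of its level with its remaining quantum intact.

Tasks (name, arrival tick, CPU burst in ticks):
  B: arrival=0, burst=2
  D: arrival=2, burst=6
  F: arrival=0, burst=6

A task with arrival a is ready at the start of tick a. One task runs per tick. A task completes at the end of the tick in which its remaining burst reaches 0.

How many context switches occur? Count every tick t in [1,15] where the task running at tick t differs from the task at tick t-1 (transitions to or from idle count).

t=0: L0/L1/L2 = BF/-/- → run B
t=1: L0/L1/L2 = BF/-/- → run B
t=2: L0/L1/L2 = FD/-/- → run F
t=3: L0/L1/L2 = FD/-/- → run F
t=4: L0/L1/L2 = D/F/- → run D
t=5: L0/L1/L2 = D/F/- → run D
t=6: L0/L1/L2 = -/FD/- → run F
t=7: L0/L1/L2 = -/FD/- → run F
t=8: L0/L1/L2 = -/FD/- → run F
t=9: L0/L1/L2 = -/FD/- → run F
t=10: L0/L1/L2 = -/D/- → run D
t=11: L0/L1/L2 = -/D/- → run D
t=12: L0/L1/L2 = -/D/- → run D
t=13: L0/L1/L2 = -/D/- → run D
t=14: (idle)
t=15: (idle)

context switches = 5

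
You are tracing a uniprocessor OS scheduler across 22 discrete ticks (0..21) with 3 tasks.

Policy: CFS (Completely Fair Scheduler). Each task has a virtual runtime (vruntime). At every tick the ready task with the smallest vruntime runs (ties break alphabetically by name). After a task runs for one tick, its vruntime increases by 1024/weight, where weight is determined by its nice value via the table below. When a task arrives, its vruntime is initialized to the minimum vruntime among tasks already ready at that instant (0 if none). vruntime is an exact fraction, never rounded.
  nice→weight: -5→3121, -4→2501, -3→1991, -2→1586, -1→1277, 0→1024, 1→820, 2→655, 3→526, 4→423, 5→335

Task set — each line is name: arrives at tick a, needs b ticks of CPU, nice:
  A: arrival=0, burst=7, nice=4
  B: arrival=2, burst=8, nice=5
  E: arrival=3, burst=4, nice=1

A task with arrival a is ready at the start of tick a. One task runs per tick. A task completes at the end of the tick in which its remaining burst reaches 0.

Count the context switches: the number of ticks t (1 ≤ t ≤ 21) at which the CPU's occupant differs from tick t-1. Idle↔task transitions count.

context switches = 13

t=0: vr[A=0] → run A
t=1: vr[A=1024/423] → run A
t=2: vr[A=2048/423 B=2048/423] → run A
t=3: vr[A=1024/141 B=2048/423 E=2048/423] → run B
t=4: vr[A=1024/141 B=1119232/141705 E=2048/423] → run E
t=5: vr[A=1024/141 B=1119232/141705 E=528128/86715] → run E
t=6: vr[A=1024/141 B=1119232/141705 E=636416/86715] → run A
t=7: vr[A=4096/423 B=1119232/141705 E=636416/86715] → run E
t=8: vr[A=4096/423 B=1119232/141705 E=744704/86715] → run B
t=9: vr[A=4096/423 B=1552384/141705 E=744704/86715] → run E
t=10: vr[A=4096/423 B=1552384/141705] → run A
t=11: vr[A=5120/423 B=1552384/141705] → run B
t=12: vr[A=5120/423 B=1985536/141705] → run A
t=13: vr[A=2048/141 B=1985536/141705] → run B
t=14: vr[A=2048/141 B=2418688/141705] → run A
t=15: vr[B=2418688/141705] → run B
t=16: vr[B=570368/28341] → run B
t=17: vr[B=3284992/141705] → run B
t=18: vr[B=3718144/141705] → run B
t=19: (idle)
t=20: (idle)
t=21: (idle)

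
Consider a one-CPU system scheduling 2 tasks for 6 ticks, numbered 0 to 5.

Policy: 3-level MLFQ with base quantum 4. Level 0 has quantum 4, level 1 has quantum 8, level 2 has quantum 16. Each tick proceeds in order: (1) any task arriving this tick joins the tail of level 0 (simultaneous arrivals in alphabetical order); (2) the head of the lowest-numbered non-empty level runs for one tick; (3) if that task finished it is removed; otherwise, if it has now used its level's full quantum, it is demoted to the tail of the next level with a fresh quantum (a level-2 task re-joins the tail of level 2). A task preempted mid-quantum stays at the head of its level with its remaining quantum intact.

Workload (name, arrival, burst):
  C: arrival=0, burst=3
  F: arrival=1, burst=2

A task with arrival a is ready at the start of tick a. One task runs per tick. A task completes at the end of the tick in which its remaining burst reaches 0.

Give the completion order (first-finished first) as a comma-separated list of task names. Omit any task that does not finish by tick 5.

t=0: L0/L1/L2 = C/-/- → run C
t=1: L0/L1/L2 = CF/-/- → run C
t=2: L0/L1/L2 = CF/-/- → run C
t=3: L0/L1/L2 = F/-/- → run F
t=4: L0/L1/L2 = F/-/- → run F
t=5: (idle)

completion order = C, F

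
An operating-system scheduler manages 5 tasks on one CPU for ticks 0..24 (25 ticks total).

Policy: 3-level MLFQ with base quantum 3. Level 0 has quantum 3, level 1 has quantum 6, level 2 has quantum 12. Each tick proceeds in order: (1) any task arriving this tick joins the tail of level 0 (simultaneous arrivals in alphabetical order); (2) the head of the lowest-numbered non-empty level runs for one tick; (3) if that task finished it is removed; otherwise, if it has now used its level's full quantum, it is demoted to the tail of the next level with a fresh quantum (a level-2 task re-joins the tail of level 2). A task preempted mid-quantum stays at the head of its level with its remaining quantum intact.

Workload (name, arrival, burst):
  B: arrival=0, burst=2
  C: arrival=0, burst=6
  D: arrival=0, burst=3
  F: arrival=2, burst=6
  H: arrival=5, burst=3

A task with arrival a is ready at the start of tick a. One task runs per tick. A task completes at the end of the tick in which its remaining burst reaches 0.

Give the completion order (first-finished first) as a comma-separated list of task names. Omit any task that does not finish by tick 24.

t=0: L0/L1/L2 = BCD/-/- → run B
t=1: L0/L1/L2 = BCD/-/- → run B
t=2: L0/L1/L2 = CDF/-/- → run C
t=3: L0/L1/L2 = CDF/-/- → run C
t=4: L0/L1/L2 = CDF/-/- → run C
t=5: L0/L1/L2 = DFH/C/- → run D
t=6: L0/L1/L2 = DFH/C/- → run D
t=7: L0/L1/L2 = DFH/C/- → run D
t=8: L0/L1/L2 = FH/C/- → run F
t=9: L0/L1/L2 = FH/C/- → run F
t=10: L0/L1/L2 = FH/C/- → run F
t=11: L0/L1/L2 = H/CF/- → run H
t=12: L0/L1/L2 = H/CF/- → run H
t=13: L0/L1/L2 = H/CF/- → run H
t=14: L0/L1/L2 = -/CF/- → run C
t=15: L0/L1/L2 = -/CF/- → run C
t=16: L0/L1/L2 = -/CF/- → run C
t=17: L0/L1/L2 = -/F/- → run F
t=18: L0/L1/L2 = -/F/- → run F
t=19: L0/L1/L2 = -/F/- → run F
t=20: (idle)
t=21: (idle)
t=22: (idle)
t=23: (idle)
t=24: (idle)

completion order = B, D, H, C, F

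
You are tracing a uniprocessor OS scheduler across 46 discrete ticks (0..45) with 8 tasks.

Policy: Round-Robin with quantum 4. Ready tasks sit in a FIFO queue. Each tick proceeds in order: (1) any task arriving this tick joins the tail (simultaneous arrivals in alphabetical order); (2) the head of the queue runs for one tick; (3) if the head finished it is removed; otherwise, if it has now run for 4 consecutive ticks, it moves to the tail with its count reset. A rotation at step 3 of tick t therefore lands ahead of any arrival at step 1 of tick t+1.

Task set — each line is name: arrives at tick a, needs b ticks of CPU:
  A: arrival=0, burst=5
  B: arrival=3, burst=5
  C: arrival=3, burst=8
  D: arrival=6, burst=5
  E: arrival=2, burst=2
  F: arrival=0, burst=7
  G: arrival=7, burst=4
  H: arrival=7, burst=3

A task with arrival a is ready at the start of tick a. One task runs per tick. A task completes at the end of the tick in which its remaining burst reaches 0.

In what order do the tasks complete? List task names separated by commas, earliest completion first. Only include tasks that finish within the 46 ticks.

completion order = E, A, G, H, F, B, C, D

t=0: queue=[A,F] q_used=0 → run A
t=1: queue=[A,F] q_used=1 → run A
t=2: queue=[A,F,E] q_used=2 → run A
t=3: queue=[A,F,E,B,C] q_used=3 → run A
t=4: queue=[F,E,B,C,A] q_used=0 → run F
t=5: queue=[F,E,B,C,A] q_used=1 → run F
t=6: queue=[F,E,B,C,A,D] q_used=2 → run F
t=7: queue=[F,E,B,C,A,D,G,H] q_used=3 → run F
t=8: queue=[E,B,C,A,D,G,H,F] q_used=0 → run E
t=9: queue=[E,B,C,A,D,G,H,F] q_used=1 → run E
t=10: queue=[B,C,A,D,G,H,F] q_used=0 → run B
t=11: queue=[B,C,A,D,G,H,F] q_used=1 → run B
t=12: queue=[B,C,A,D,G,H,F] q_used=2 → run B
t=13: queue=[B,C,A,D,G,H,F] q_used=3 → run B
t=14: queue=[C,A,D,G,H,F,B] q_used=0 → run C
t=15: queue=[C,A,D,G,H,F,B] q_used=1 → run C
t=16: queue=[C,A,D,G,H,F,B] q_used=2 → run C
t=17: queue=[C,A,D,G,H,F,B] q_used=3 → run C
t=18: queue=[A,D,G,H,F,B,C] q_used=0 → run A
t=19: queue=[D,G,H,F,B,C] q_used=0 → run D
t=20: queue=[D,G,H,F,B,C] q_used=1 → run D
t=21: queue=[D,G,H,F,B,C] q_used=2 → run D
t=22: queue=[D,G,H,F,B,C] q_used=3 → run D
t=23: queue=[G,H,F,B,C,D] q_used=0 → run G
t=24: queue=[G,H,F,B,C,D] q_used=1 → run G
t=25: queue=[G,H,F,B,C,D] q_used=2 → run G
t=26: queue=[G,H,F,B,C,D] q_used=3 → run G
t=27: queue=[H,F,B,C,D] q_used=0 → run H
t=28: queue=[H,F,B,C,D] q_used=1 → run H
t=29: queue=[H,F,B,C,D] q_used=2 → run H
t=30: queue=[F,B,C,D] q_used=0 → run F
t=31: queue=[F,B,C,D] q_used=1 → run F
t=32: queue=[F,B,C,D] q_used=2 → run F
t=33: queue=[B,C,D] q_used=0 → run B
t=34: queue=[C,D] q_used=0 → run C
t=35: queue=[C,D] q_used=1 → run C
t=36: queue=[C,D] q_used=2 → run C
t=37: queue=[C,D] q_used=3 → run C
t=38: queue=[D] q_used=0 → run D
t=39: (idle)
t=40: (idle)
t=41: (idle)
t=42: (idle)
t=43: (idle)
t=44: (idle)
t=45: (idle)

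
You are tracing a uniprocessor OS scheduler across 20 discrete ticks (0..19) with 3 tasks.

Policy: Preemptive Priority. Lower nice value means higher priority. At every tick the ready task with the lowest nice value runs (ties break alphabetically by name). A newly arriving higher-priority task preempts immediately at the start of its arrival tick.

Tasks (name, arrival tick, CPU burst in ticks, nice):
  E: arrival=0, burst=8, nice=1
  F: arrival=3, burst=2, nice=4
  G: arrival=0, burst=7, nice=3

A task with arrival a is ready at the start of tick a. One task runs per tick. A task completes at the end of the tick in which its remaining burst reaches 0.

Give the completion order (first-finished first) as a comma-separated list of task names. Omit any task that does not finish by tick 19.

t=0: ready={E,G} → run E
t=1: ready={E,G} → run E
t=2: ready={E,G} → run E
t=3: ready={E,F,G} → run E
t=4: ready={E,F,G} → run E
t=5: ready={E,F,G} → run E
t=6: ready={E,F,G} → run E
t=7: ready={E,F,G} → run E
t=8: ready={F,G} → run G
t=9: ready={F,G} → run G
t=10: ready={F,G} → run G
t=11: ready={F,G} → run G
t=12: ready={F,G} → run G
t=13: ready={F,G} → run G
t=14: ready={F,G} → run G
t=15: ready={F} → run F
t=16: ready={F} → run F
t=17: (idle)
t=18: (idle)
t=19: (idle)

completion order = E, G, F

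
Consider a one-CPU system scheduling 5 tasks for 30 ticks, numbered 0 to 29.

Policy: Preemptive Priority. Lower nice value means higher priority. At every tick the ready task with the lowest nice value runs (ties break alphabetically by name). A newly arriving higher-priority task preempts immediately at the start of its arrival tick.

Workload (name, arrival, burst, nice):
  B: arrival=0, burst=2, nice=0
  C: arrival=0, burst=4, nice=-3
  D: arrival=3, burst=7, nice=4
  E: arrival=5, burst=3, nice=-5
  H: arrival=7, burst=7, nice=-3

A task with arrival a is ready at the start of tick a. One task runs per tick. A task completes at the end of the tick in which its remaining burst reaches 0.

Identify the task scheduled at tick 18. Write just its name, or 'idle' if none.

running at tick 18 = D

t=0: ready={B,C} → run C
t=1: ready={B,C} → run C
t=2: ready={B,C} → run C
t=3: ready={B,C,D} → run C
t=4: ready={B,D} → run B
t=5: ready={B,D,E} → run E
t=6: ready={B,D,E} → run E
t=7: ready={B,D,E,H} → run E
t=8: ready={B,D,H} → run H
t=9: ready={B,D,H} → run H
t=10: ready={B,D,H} → run H
t=11: ready={B,D,H} → run H
t=12: ready={B,D,H} → run H
t=13: ready={B,D,H} → run H
t=14: ready={B,D,H} → run H
t=15: ready={B,D} → run B
t=16: ready={D} → run D
t=17: ready={D} → run D
t=18: ready={D} → run D
t=19: ready={D} → run D
t=20: ready={D} → run D
t=21: ready={D} → run D
t=22: ready={D} → run D
t=23: (idle)
t=24: (idle)
t=25: (idle)
t=26: (idle)
t=27: (idle)
t=28: (idle)
t=29: (idle)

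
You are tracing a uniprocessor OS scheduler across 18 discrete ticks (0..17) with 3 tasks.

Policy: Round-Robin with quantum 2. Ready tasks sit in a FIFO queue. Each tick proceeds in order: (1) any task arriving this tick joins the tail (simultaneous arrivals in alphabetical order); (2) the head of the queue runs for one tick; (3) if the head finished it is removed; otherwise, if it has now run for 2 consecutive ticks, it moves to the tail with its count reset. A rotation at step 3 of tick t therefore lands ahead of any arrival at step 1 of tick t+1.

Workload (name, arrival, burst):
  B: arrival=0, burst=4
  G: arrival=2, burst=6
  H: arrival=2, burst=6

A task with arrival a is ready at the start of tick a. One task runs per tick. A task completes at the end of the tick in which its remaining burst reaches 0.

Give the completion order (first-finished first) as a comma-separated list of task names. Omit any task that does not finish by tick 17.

completion order = B, G, H

t=0: queue=[B] q_used=0 → run B
t=1: queue=[B] q_used=1 → run B
t=2: queue=[B,G,H] q_used=0 → run B
t=3: queue=[B,G,H] q_used=1 → run B
t=4: queue=[G,H] q_used=0 → run G
t=5: queue=[G,H] q_used=1 → run G
t=6: queue=[H,G] q_used=0 → run H
t=7: queue=[H,G] q_used=1 → run H
t=8: queue=[G,H] q_used=0 → run G
t=9: queue=[G,H] q_used=1 → run G
t=10: queue=[H,G] q_used=0 → run H
t=11: queue=[H,G] q_used=1 → run H
t=12: queue=[G,H] q_used=0 → run G
t=13: queue=[G,H] q_used=1 → run G
t=14: queue=[H] q_used=0 → run H
t=15: queue=[H] q_used=1 → run H
t=16: (idle)
t=17: (idle)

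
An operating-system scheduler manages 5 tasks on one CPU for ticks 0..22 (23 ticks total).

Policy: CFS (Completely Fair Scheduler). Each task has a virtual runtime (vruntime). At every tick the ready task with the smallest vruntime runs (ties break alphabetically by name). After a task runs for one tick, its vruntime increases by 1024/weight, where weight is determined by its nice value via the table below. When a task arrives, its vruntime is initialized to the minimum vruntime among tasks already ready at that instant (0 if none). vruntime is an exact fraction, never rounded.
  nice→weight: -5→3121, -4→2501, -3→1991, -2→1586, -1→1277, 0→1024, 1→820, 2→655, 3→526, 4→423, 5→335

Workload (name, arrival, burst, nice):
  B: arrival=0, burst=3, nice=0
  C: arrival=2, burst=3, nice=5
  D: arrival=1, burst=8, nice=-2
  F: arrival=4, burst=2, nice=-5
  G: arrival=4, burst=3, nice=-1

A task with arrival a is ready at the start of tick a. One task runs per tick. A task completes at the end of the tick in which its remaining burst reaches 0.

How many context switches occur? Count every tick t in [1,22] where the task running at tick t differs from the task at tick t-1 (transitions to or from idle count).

context switches = 15

t=0: vr[B=0] → run B
t=1: vr[B=1 D=1] → run B
t=2: vr[B=2 C=1 D=1] → run C
t=3: vr[B=2 C=1359/335 D=1] → run D
t=4: vr[B=2 C=1359/335 D=1305/793 F=1305/793 G=1305/793] → run D
t=5: vr[B=2 C=1359/335 D=1817/793 F=1305/793 G=1305/793] → run F
t=6: vr[B=2 C=1359/335 D=1817/793 F=4884937/2474953 G=1305/793] → run G
t=7: vr[B=2 C=1359/335 D=1817/793 F=4884937/2474953 G=2478517/1012661] → run F
t=8: vr[B=2 C=1359/335 D=1817/793 G=2478517/1012661] → run B
t=9: vr[C=1359/335 D=1817/793 G=2478517/1012661] → run D
t=10: vr[C=1359/335 D=2329/793 G=2478517/1012661] → run G
t=11: vr[C=1359/335 D=2329/793 G=3290549/1012661] → run D
t=12: vr[C=1359/335 D=2841/793 G=3290549/1012661] → run G
t=13: vr[C=1359/335 D=2841/793] → run D
t=14: vr[C=1359/335 D=3353/793] → run C
t=15: vr[C=2383/335 D=3353/793] → run D
t=16: vr[C=2383/335 D=3865/793] → run D
t=17: vr[C=2383/335 D=4377/793] → run D
t=18: vr[C=2383/335] → run C
t=19: (idle)
t=20: (idle)
t=21: (idle)
t=22: (idle)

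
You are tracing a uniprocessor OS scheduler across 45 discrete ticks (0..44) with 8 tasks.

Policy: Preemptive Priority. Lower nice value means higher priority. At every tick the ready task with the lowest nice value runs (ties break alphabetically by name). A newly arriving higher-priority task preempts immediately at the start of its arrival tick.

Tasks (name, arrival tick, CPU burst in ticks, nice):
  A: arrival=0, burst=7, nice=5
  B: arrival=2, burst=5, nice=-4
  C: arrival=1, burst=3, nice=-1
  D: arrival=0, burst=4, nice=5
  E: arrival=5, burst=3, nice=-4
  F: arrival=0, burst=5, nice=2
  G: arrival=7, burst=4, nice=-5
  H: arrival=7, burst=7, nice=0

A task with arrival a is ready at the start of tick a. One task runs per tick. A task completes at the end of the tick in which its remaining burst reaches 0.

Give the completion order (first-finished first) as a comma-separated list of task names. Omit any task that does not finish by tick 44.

t=0: ready={A,D,F} → run F
t=1: ready={A,C,D,F} → run C
t=2: ready={A,B,C,D,F} → run B
t=3: ready={A,B,C,D,F} → run B
t=4: ready={A,B,C,D,F} → run B
t=5: ready={A,B,C,D,E,F} → run B
t=6: ready={A,B,C,D,E,F} → run B
t=7: ready={A,C,D,E,F,G,H} → run G
t=8: ready={A,C,D,E,F,G,H} → run G
t=9: ready={A,C,D,E,F,G,H} → run G
t=10: ready={A,C,D,E,F,G,H} → run G
t=11: ready={A,C,D,E,F,H} → run E
t=12: ready={A,C,D,E,F,H} → run E
t=13: ready={A,C,D,E,F,H} → run E
t=14: ready={A,C,D,F,H} → run C
t=15: ready={A,C,D,F,H} → run C
t=16: ready={A,D,F,H} → run H
t=17: ready={A,D,F,H} → run H
t=18: ready={A,D,F,H} → run H
t=19: ready={A,D,F,H} → run H
t=20: ready={A,D,F,H} → run H
t=21: ready={A,D,F,H} → run H
t=22: ready={A,D,F,H} → run H
t=23: ready={A,D,F} → run F
t=24: ready={A,D,F} → run F
t=25: ready={A,D,F} → run F
t=26: ready={A,D,F} → run F
t=27: ready={A,D} → run A
t=28: ready={A,D} → run A
t=29: ready={A,D} → run A
t=30: ready={A,D} → run A
t=31: ready={A,D} → run A
t=32: ready={A,D} → run A
t=33: ready={A,D} → run A
t=34: ready={D} → run D
t=35: ready={D} → run D
t=36: ready={D} → run D
t=37: ready={D} → run D
t=38: (idle)
t=39: (idle)
t=40: (idle)
t=41: (idle)
t=42: (idle)
t=43: (idle)
t=44: (idle)

completion order = B, G, E, C, H, F, A, D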